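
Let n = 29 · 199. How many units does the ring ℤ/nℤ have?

5544

φ(29) = 29 − 1 = 28.
φ(199) = 199 − 1 = 198.
Since φ is multiplicative, φ(5771) = 28 · 198 = 5544.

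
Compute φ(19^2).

342

φ(361) = 361 · (1 − 1/19)
       = 361 · 18/19 = 342.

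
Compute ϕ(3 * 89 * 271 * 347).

16441920

φ(25107879) = 25107879 · (1 − 1/3) · (1 − 1/89) · (1 − 1/271) · (1 − 1/347)
       = 25107879 · 16441920/25107879 = 16441920.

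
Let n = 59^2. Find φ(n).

3422

φ(59^2) = 59^2 − 59^1 = 3481 − 59 = 3422.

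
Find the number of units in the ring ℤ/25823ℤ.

20160

25823 = 7^2 * 17 * 31.
φ(25823) = 25823 · (1 − 1/7) · (1 − 1/17) · (1 − 1/31)
       = 25823 · 2880/3689 = 20160.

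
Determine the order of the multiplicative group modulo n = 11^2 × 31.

3300

φ(11^2) = 11^2 − 11^1 = 121 − 11 = 110.
φ(31) = 31 − 1 = 30.
Since φ is multiplicative, φ(3751) = 110 · 30 = 3300.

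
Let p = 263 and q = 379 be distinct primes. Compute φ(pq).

99036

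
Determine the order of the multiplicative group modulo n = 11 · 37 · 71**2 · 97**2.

16661030400

φ(11) = 11 − 1 = 10.
φ(37) = 37 − 1 = 36.
φ(71^2) = 71^2 − 71^1 = 5041 − 71 = 4970.
φ(97^2) = 97^1·(97−1) = 97·96 = 9312.
Since φ is multiplicative, φ(19304322983) = 10 · 36 · 4970 · 9312 = 16661030400.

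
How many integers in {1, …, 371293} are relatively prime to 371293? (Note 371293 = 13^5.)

φ(13^5) = 13^4·(13−1) = 28561·12 = 342732.

342732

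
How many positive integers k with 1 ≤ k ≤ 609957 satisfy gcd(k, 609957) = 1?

362880

Factor 609957: 609957 = 3^3 × 19 × 29 × 41.
φ(3^3) = 3^3 − 3^2 = 27 − 9 = 18.
φ(19) = 19 − 1 = 18.
φ(29) = 29 − 1 = 28.
φ(41) = 41 − 1 = 40.
Since φ is multiplicative, φ(609957) = 18 · 18 · 28 · 40 = 362880.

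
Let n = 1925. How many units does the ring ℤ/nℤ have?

1925 = 5^2 · 7 · 11.
φ(5^2) = 5^2 − 5^1 = 25 − 5 = 20.
φ(7) = 7 − 1 = 6.
φ(11) = 11 − 1 = 10.
Since φ is multiplicative, φ(1925) = 20 · 6 · 10 = 1200.

1200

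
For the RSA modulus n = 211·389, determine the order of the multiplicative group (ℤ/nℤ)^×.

φ(n) = (p − 1)(q − 1) = (211−1)(389−1) = 210·388 = 81480.

81480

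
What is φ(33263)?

30240

Prime factorization: 33263 = 29 · 31 · 37.
φ(29) = 29 − 1 = 28.
φ(31) = 31 − 1 = 30.
φ(37) = 37 − 1 = 36.
Multiply: 28 · 30 · 36 = 30240.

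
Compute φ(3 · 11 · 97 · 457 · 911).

796723200

φ(3) = 3 − 1 = 2.
φ(11) = 11 − 1 = 10.
φ(97) = 97 − 1 = 96.
φ(457) = 457 − 1 = 456.
φ(911) = 911 − 1 = 910.
Multiply: 2 · 10 · 96 · 456 · 910 = 796723200.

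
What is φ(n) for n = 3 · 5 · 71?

560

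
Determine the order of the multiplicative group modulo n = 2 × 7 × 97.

576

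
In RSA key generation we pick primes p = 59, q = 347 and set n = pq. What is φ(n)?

φ(20473) = 20473 · (1 − 1/59) · (1 − 1/347)
       = 20473 · 20068/20473 = 20068.

20068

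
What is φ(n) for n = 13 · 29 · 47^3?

φ(39141271) = 39141271 · (1 − 1/13) · (1 − 1/29) · (1 − 1/47)
       = 39141271 · 15456/17719 = 34142304.

34142304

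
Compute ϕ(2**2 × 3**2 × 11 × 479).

φ(189684) = 189684 · (1 − 1/2) · (1 − 1/3) · (1 − 1/11) · (1 − 1/479)
       = 189684 · 9560/31614 = 57360.

57360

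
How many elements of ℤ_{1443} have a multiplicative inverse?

864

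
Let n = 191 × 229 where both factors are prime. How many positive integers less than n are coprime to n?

43320

φ(n) = (p − 1)(q − 1) = (191−1)(229−1) = 190·228 = 43320.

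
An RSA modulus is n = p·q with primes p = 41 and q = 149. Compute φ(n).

φ(41) = 41 − 1 = 40.
φ(149) = 149 − 1 = 148.
φ(6109) = 40 × 148 = 5920.

5920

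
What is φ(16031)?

14080

Prime factorization: 16031 = 17 × 23 × 41.
φ(17) = 17 − 1 = 16.
φ(23) = 23 − 1 = 22.
φ(41) = 41 − 1 = 40.
Since φ is multiplicative, φ(16031) = 16 · 22 · 40 = 14080.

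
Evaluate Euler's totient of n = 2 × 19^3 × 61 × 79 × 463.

φ(2) = 2 − 1 = 1.
φ(19^3) = 19^3 − 19^2 = 6859 − 361 = 6498.
φ(61) = 61 − 1 = 60.
φ(79) = 79 − 1 = 78.
φ(463) = 463 − 1 = 462.
Multiply: 1 · 6498 · 60 · 78 · 462 = 14049715680.

14049715680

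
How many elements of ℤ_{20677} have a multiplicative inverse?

18480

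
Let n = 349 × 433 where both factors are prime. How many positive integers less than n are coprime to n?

φ(151117) = 151117 · (1 − 1/349) · (1 − 1/433)
       = 151117 · 150336/151117 = 150336.

150336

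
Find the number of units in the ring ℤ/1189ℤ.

Prime factorization: 1189 = 29 * 41.
φ(29) = 29 − 1 = 28.
φ(41) = 41 − 1 = 40.
Since φ is multiplicative, φ(1189) = 28 · 40 = 1120.

1120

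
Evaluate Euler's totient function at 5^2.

φ(25) = 25 · (1 − 1/5)
       = 25 · 4/5 = 20.

20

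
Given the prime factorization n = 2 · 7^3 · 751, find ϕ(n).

220500

φ(515186) = 515186 · (1 − 1/2) · (1 − 1/7) · (1 − 1/751)
       = 515186 · 4500/10514 = 220500.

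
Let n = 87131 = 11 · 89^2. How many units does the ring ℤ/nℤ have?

φ(11) = 11 − 1 = 10.
φ(89^2) = 89^1·(89−1) = 89·88 = 7832.
φ(87131) = 10 × 7832 = 78320.

78320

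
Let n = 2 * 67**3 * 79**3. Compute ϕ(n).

φ(2) = 2 − 1 = 1.
φ(67^3) = 67^3 − 67^2 = 300763 − 4489 = 296274.
φ(79^3) = 79^2·(79−1) = 6241·78 = 486798.
Since φ is multiplicative, φ(296575777514) = 1 · 296274 · 486798 = 144225590652.

144225590652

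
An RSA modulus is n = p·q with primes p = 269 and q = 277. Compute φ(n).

φ(pq) = (p−1)(q−1) = 268 · 276 = 73968.

73968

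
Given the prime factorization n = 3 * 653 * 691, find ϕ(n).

899760

φ(3) = 3 − 1 = 2.
φ(653) = 653 − 1 = 652.
φ(691) = 691 − 1 = 690.
Multiply: 2 · 652 · 690 = 899760.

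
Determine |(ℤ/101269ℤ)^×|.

101269 = 7 × 17 × 23 × 37.
φ(7) = 7 − 1 = 6.
φ(17) = 17 − 1 = 16.
φ(23) = 23 − 1 = 22.
φ(37) = 37 − 1 = 36.
φ(101269) = 6 × 16 × 22 × 36 = 76032.

76032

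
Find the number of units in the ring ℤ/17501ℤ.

First factor: 17501 = 11 · 37 · 43.
φ(17501) = 17501 · (1 − 1/11) · (1 − 1/37) · (1 − 1/43)
       = 17501 · 15120/17501 = 15120.

15120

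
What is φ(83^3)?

564898

φ(83^3) = 83^3 − 83^2 = 571787 − 6889 = 564898.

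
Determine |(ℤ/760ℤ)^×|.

First factor: 760 = 2**3 · 5 · 19.
φ(760) = 760 · (1 − 1/2) · (1 − 1/5) · (1 − 1/19)
       = 760 · 72/190 = 288.

288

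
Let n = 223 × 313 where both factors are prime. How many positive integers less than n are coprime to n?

69264

φ(69799) = 69799 · (1 − 1/223) · (1 − 1/313)
       = 69799 · 69264/69799 = 69264.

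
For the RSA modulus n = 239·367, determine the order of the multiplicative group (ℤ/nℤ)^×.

87108

φ(239) = 239 − 1 = 238.
φ(367) = 367 − 1 = 366.
φ(87713) = 238 × 366 = 87108.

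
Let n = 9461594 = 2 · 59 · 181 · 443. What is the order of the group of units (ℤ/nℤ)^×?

4614480

φ(2) = 2 − 1 = 1.
φ(59) = 59 − 1 = 58.
φ(181) = 181 − 1 = 180.
φ(443) = 443 − 1 = 442.
Multiply: 1 · 58 · 180 · 442 = 4614480.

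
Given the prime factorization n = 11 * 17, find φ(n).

160

φ(11) = 11 − 1 = 10.
φ(17) = 17 − 1 = 16.
Since φ is multiplicative, φ(187) = 10 · 16 = 160.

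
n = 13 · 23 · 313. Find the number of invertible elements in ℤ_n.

φ(93587) = 93587 · (1 − 1/13) · (1 − 1/23) · (1 − 1/313)
       = 93587 · 82368/93587 = 82368.

82368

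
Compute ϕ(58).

28

Factor 58: 58 = 2 * 29.
φ(58) = 58 · (1 − 1/2) · (1 − 1/29)
       = 58 · 28/58 = 28.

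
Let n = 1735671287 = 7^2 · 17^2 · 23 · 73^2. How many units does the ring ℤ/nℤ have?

1320979968

φ(1735671287) = 1735671287 · (1 − 1/7) · (1 − 1/17) · (1 − 1/23) · (1 − 1/73)
       = 1735671287 · 152064/199801 = 1320979968.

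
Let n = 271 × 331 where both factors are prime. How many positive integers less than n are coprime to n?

φ(89701) = 89701 · (1 − 1/271) · (1 − 1/331)
       = 89701 · 89100/89701 = 89100.

89100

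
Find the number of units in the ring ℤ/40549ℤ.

40549 = 23 * 41 * 43.
φ(23) = 23 − 1 = 22.
φ(41) = 41 − 1 = 40.
φ(43) = 43 − 1 = 42.
Multiply: 22 · 40 · 42 = 36960.

36960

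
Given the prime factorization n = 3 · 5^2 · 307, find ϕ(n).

12240

φ(23025) = 23025 · (1 − 1/3) · (1 − 1/5) · (1 − 1/307)
       = 23025 · 2448/4605 = 12240.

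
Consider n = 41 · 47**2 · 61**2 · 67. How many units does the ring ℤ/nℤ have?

φ(41) = 41 − 1 = 40.
φ(47^2) = 47^1·(47−1) = 47·46 = 2162.
φ(61^2) = 61^2 − 61^1 = 3721 − 61 = 3660.
φ(67) = 67 − 1 = 66.
Multiply: 40 · 2162 · 3660 · 66 = 20890108800.

20890108800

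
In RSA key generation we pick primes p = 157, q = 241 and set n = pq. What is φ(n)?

φ(pq) = (p−1)(q−1) = 156 · 240 = 37440.

37440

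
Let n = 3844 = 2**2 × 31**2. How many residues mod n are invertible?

1860

φ(3844) = 3844 · (1 − 1/2) · (1 − 1/31)
       = 3844 · 30/62 = 1860.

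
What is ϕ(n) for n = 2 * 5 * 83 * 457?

149568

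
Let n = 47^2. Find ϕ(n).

2162

φ(2209) = 2209 · (1 − 1/47)
       = 2209 · 46/47 = 2162.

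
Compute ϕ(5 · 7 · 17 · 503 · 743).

φ(222368755) = 222368755 · (1 − 1/5) · (1 − 1/7) · (1 − 1/17) · (1 − 1/503) · (1 − 1/743)
       = 222368755 · 143033856/222368755 = 143033856.

143033856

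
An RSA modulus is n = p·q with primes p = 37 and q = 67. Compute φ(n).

For distinct primes, φ(pq) = (p−1)(q−1) = 36 × 66 = 2376.

2376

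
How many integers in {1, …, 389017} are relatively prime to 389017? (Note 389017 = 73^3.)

383688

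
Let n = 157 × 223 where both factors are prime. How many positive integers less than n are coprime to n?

34632

φ(n) = (p − 1)(q − 1) = (157−1)(223−1) = 156·222 = 34632.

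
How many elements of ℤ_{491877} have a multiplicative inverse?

302400

Factor 491877: 491877 = 3^2 × 31 × 41 × 43.
φ(491877) = 491877 · (1 − 1/3) · (1 − 1/31) · (1 − 1/41) · (1 − 1/43)
       = 491877 · 100800/163959 = 302400.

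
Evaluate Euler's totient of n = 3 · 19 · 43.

φ(3) = 3 − 1 = 2.
φ(19) = 19 − 1 = 18.
φ(43) = 43 − 1 = 42.
Since φ is multiplicative, φ(2451) = 2 · 18 · 42 = 1512.

1512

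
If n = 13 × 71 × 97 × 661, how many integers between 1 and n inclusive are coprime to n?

φ(59179991) = 59179991 · (1 − 1/13) · (1 − 1/71) · (1 − 1/97) · (1 − 1/661)
       = 59179991 · 53222400/59179991 = 53222400.

53222400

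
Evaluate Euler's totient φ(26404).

10560

Prime factorization: 26404 = 2^2 × 7 × 23 × 41.
φ(2^2) = 2^1·(2−1) = 2·1 = 2.
φ(7) = 7 − 1 = 6.
φ(23) = 23 − 1 = 22.
φ(41) = 41 − 1 = 40.
Since φ is multiplicative, φ(26404) = 2 · 6 · 22 · 40 = 10560.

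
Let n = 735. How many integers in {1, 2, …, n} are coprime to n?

336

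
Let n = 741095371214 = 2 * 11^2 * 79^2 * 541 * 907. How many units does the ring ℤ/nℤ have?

331616656800

φ(741095371214) = 741095371214 · (1 − 1/2) · (1 − 1/11) · (1 − 1/79) · (1 − 1/541) · (1 − 1/907)
       = 741095371214 · 381607200/852814006 = 331616656800.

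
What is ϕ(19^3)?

6498

φ(19^3) = 19^3 − 19^2 = 6859 − 361 = 6498.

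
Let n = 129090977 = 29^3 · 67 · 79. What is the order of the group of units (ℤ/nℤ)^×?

φ(129090977) = 129090977 · (1 − 1/29) · (1 − 1/67) · (1 − 1/79)
       = 129090977 · 144144/153497 = 121225104.

121225104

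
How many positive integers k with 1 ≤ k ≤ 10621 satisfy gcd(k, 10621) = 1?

9072

Prime factorization: 10621 = 13 * 19 * 43.
φ(10621) = 10621 · (1 − 1/13) · (1 − 1/19) · (1 − 1/43)
       = 10621 · 9072/10621 = 9072.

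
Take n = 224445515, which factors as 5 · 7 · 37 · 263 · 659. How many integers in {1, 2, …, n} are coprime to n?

148950144

φ(224445515) = 224445515 · (1 − 1/5) · (1 − 1/7) · (1 − 1/37) · (1 − 1/263) · (1 − 1/659)
       = 224445515 · 148950144/224445515 = 148950144.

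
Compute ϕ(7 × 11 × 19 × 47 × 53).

φ(3644333) = 3644333 · (1 − 1/7) · (1 − 1/11) · (1 − 1/19) · (1 − 1/47) · (1 − 1/53)
       = 3644333 · 2583360/3644333 = 2583360.

2583360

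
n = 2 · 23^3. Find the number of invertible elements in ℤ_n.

φ(2) = 2 − 1 = 1.
φ(23^3) = 23^2·(23−1) = 529·22 = 11638.
φ(24334) = 1 × 11638 = 11638.

11638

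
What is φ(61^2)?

φ(3721) = 3721 · (1 − 1/61)
       = 3721 · 60/61 = 3660.

3660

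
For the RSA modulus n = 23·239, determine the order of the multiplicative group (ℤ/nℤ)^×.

For distinct primes, φ(pq) = (p−1)(q−1) = 22 × 238 = 5236.

5236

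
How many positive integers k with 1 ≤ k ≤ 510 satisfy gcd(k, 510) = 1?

Prime factorization: 510 = 2 · 3 · 5 · 17.
φ(2) = 2 − 1 = 1.
φ(3) = 3 − 1 = 2.
φ(5) = 5 − 1 = 4.
φ(17) = 17 − 1 = 16.
Multiply: 1 · 2 · 4 · 16 = 128.

128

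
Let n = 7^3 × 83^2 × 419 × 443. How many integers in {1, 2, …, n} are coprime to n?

φ(7^3) = 7^2·(7−1) = 49·6 = 294.
φ(83^2) = 83^2 − 83^1 = 6889 − 83 = 6806.
φ(419) = 419 − 1 = 418.
φ(443) = 443 − 1 = 442.
Since φ is multiplicative, φ(438599420959) = 294 · 6806 · 418 · 442 = 369690104784.

369690104784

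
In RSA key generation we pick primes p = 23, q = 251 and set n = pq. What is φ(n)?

5500

φ(pq) = (p−1)(q−1) = 22 · 250 = 5500.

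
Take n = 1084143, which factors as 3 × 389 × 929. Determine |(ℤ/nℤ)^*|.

720128

φ(3) = 3 − 1 = 2.
φ(389) = 389 − 1 = 388.
φ(929) = 929 − 1 = 928.
φ(1084143) = 2 × 388 × 928 = 720128.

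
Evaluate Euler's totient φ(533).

480

Factor 533: 533 = 13 × 41.
φ(13) = 13 − 1 = 12.
φ(41) = 41 − 1 = 40.
φ(533) = 12 × 40 = 480.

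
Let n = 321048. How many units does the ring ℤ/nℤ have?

Prime factorization: 321048 = 2**3 * 3**2 * 7**3 * 13.
φ(321048) = 321048 · (1 − 1/2) · (1 − 1/3) · (1 − 1/7) · (1 − 1/13)
       = 321048 · 144/546 = 84672.

84672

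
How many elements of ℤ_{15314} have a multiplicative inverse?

6480

Factor 15314: 15314 = 2 × 13 × 19 × 31.
φ(15314) = 15314 · (1 − 1/2) · (1 − 1/13) · (1 − 1/19) · (1 − 1/31)
       = 15314 · 6480/15314 = 6480.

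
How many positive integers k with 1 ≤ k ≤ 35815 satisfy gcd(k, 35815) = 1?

24192

Prime factorization: 35815 = 5 × 13 × 19 × 29.
φ(5) = 5 − 1 = 4.
φ(13) = 13 − 1 = 12.
φ(19) = 19 − 1 = 18.
φ(29) = 29 − 1 = 28.
Since φ is multiplicative, φ(35815) = 4 · 12 · 18 · 28 = 24192.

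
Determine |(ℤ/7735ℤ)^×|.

4608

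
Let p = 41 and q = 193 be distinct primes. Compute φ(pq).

φ(n) = (p − 1)(q − 1) = (41−1)(193−1) = 40·192 = 7680.

7680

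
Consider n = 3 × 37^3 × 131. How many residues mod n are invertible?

12813840

φ(3) = 3 − 1 = 2.
φ(37^3) = 37^2·(37−1) = 1369·36 = 49284.
φ(131) = 131 − 1 = 130.
φ(19906629) = 2 × 49284 × 130 = 12813840.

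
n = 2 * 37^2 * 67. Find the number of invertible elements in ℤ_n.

φ(2) = 2 − 1 = 1.
φ(37^2) = 37^1·(37−1) = 37·36 = 1332.
φ(67) = 67 − 1 = 66.
φ(183446) = 1 × 1332 × 66 = 87912.

87912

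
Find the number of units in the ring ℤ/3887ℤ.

3887 = 13^2 * 23.
φ(13^2) = 13^2 − 13^1 = 169 − 13 = 156.
φ(23) = 23 − 1 = 22.
Since φ is multiplicative, φ(3887) = 156 · 22 = 3432.

3432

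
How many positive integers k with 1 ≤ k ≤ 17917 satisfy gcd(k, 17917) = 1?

15840

17917 = 19 × 23 × 41.
φ(17917) = 17917 · (1 − 1/19) · (1 − 1/23) · (1 − 1/41)
       = 17917 · 15840/17917 = 15840.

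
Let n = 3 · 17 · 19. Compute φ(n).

φ(3) = 3 − 1 = 2.
φ(17) = 17 − 1 = 16.
φ(19) = 19 − 1 = 18.
Multiply: 2 · 16 · 18 = 576.

576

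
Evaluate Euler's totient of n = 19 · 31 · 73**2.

2838240

φ(3138781) = 3138781 · (1 − 1/19) · (1 − 1/31) · (1 − 1/73)
       = 3138781 · 38880/42997 = 2838240.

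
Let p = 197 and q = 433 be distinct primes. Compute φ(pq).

φ(85301) = 85301 · (1 − 1/197) · (1 − 1/433)
       = 85301 · 84672/85301 = 84672.

84672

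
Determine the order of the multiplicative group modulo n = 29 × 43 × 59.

68208

φ(29) = 29 − 1 = 28.
φ(43) = 43 − 1 = 42.
φ(59) = 59 − 1 = 58.
Multiply: 28 · 42 · 58 = 68208.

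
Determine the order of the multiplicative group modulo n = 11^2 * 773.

φ(93533) = 93533 · (1 − 1/11) · (1 − 1/773)
       = 93533 · 7720/8503 = 84920.

84920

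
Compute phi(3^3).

φ(3^3) = 3^3 − 3^2 = 27 − 9 = 18.

18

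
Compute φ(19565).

First factor: 19565 = 5 × 7 × 13 × 43.
φ(19565) = 19565 · (1 − 1/5) · (1 − 1/7) · (1 − 1/13) · (1 − 1/43)
       = 19565 · 12096/19565 = 12096.

12096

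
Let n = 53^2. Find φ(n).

φ(2809) = 2809 · (1 − 1/53)
       = 2809 · 52/53 = 2756.

2756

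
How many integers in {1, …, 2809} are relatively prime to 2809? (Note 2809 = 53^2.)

2756

φ(2809) = 2809 · (1 − 1/53)
       = 2809 · 52/53 = 2756.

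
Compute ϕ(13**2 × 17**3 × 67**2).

3189783168

φ(3727203233) = 3727203233 · (1 − 1/13) · (1 − 1/17) · (1 − 1/67)
       = 3727203233 · 12672/14807 = 3189783168.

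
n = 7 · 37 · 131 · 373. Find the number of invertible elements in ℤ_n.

10445760

φ(7) = 7 − 1 = 6.
φ(37) = 37 − 1 = 36.
φ(131) = 131 − 1 = 130.
φ(373) = 373 − 1 = 372.
Since φ is multiplicative, φ(12655517) = 6 · 36 · 130 · 372 = 10445760.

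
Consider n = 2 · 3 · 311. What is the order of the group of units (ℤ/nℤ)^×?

620

φ(2) = 2 − 1 = 1.
φ(3) = 3 − 1 = 2.
φ(311) = 311 − 1 = 310.
Since φ is multiplicative, φ(1866) = 1 · 2 · 310 = 620.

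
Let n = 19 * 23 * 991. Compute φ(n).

φ(433067) = 433067 · (1 − 1/19) · (1 − 1/23) · (1 − 1/991)
       = 433067 · 392040/433067 = 392040.

392040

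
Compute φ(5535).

2880

First factor: 5535 = 3^3 × 5 × 41.
φ(5535) = 5535 · (1 − 1/3) · (1 − 1/5) · (1 − 1/41)
       = 5535 · 320/615 = 2880.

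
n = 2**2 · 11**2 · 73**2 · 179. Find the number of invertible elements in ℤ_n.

205824960

φ(2^2) = 2^2 − 2^1 = 4 − 2 = 2.
φ(11^2) = 11^1·(11−1) = 11·10 = 110.
φ(73^2) = 73^1·(73−1) = 73·72 = 5256.
φ(179) = 179 − 1 = 178.
Since φ is multiplicative, φ(461683244) = 2 · 110 · 5256 · 178 = 205824960.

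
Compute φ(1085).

1085 = 5 * 7 * 31.
φ(1085) = 1085 · (1 − 1/5) · (1 − 1/7) · (1 − 1/31)
       = 1085 · 720/1085 = 720.

720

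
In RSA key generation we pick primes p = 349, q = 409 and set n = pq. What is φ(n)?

141984

For distinct primes, φ(pq) = (p−1)(q−1) = 348 × 408 = 141984.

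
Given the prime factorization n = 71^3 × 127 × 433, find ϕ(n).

19207419840

φ(71^3) = 71^3 − 71^2 = 357911 − 5041 = 352870.
φ(127) = 127 − 1 = 126.
φ(433) = 433 − 1 = 432.
φ(19681883801) = 352870 × 126 × 432 = 19207419840.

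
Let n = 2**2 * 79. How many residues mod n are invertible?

φ(316) = 316 · (1 − 1/2) · (1 − 1/79)
       = 316 · 78/158 = 156.

156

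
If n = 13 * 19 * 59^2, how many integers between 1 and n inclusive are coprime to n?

φ(13) = 13 − 1 = 12.
φ(19) = 19 − 1 = 18.
φ(59^2) = 59^2 − 59^1 = 3481 − 59 = 3422.
φ(859807) = 12 × 18 × 3422 = 739152.

739152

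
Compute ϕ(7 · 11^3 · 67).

479160

φ(7) = 7 − 1 = 6.
φ(11^3) = 11^3 − 11^2 = 1331 − 121 = 1210.
φ(67) = 67 − 1 = 66.
Since φ is multiplicative, φ(624239) = 6 · 1210 · 66 = 479160.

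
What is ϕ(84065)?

84065 = 5 × 17 × 23 × 43.
φ(84065) = 84065 · (1 − 1/5) · (1 − 1/17) · (1 − 1/23) · (1 − 1/43)
       = 84065 · 59136/84065 = 59136.

59136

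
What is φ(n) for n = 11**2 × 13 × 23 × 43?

1219680

φ(11^2) = 11^1·(11−1) = 11·10 = 110.
φ(13) = 13 − 1 = 12.
φ(23) = 23 − 1 = 22.
φ(43) = 43 − 1 = 42.
Since φ is multiplicative, φ(1555697) = 110 · 12 · 22 · 42 = 1219680.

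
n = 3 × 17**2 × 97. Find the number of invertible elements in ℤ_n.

φ(3) = 3 − 1 = 2.
φ(17^2) = 17^1·(17−1) = 17·16 = 272.
φ(97) = 97 − 1 = 96.
Multiply: 2 · 272 · 96 = 52224.

52224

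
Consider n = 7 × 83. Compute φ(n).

492

φ(7) = 7 − 1 = 6.
φ(83) = 83 − 1 = 82.
Since φ is multiplicative, φ(581) = 6 · 82 = 492.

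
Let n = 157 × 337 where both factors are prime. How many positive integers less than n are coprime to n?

φ(pq) = (p−1)(q−1) = 156 · 336 = 52416.

52416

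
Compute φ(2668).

1232

2668 = 2^2 * 23 * 29.
φ(2^2) = 2^1·(2−1) = 2·1 = 2.
φ(23) = 23 − 1 = 22.
φ(29) = 29 − 1 = 28.
φ(2668) = 2 × 22 × 28 = 1232.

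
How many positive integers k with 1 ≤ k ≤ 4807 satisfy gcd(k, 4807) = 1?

3960

First factor: 4807 = 11 · 19 · 23.
φ(4807) = 4807 · (1 − 1/11) · (1 − 1/19) · (1 − 1/23)
       = 4807 · 3960/4807 = 3960.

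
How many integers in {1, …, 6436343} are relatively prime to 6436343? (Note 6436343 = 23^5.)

φ(6436343) = 6436343 · (1 − 1/23)
       = 6436343 · 22/23 = 6156502.

6156502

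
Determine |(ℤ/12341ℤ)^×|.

10080

Prime factorization: 12341 = 7 × 41 × 43.
φ(7) = 7 − 1 = 6.
φ(41) = 41 − 1 = 40.
φ(43) = 43 − 1 = 42.
φ(12341) = 6 × 40 × 42 = 10080.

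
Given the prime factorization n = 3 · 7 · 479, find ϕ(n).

5736

φ(10059) = 10059 · (1 − 1/3) · (1 − 1/7) · (1 − 1/479)
       = 10059 · 5736/10059 = 5736.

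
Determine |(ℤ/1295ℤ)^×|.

1295 = 5 * 7 * 37.
φ(1295) = 1295 · (1 − 1/5) · (1 − 1/7) · (1 − 1/37)
       = 1295 · 864/1295 = 864.

864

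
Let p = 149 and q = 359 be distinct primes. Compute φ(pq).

φ(53491) = 53491 · (1 − 1/149) · (1 − 1/359)
       = 53491 · 52984/53491 = 52984.

52984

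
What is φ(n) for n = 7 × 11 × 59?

3480

φ(7) = 7 − 1 = 6.
φ(11) = 11 − 1 = 10.
φ(59) = 59 − 1 = 58.
Multiply: 6 · 10 · 58 = 3480.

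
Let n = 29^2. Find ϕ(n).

φ(29^2) = 29^2 − 29^1 = 841 − 29 = 812.

812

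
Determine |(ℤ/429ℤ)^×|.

240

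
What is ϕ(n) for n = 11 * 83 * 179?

φ(163427) = 163427 · (1 − 1/11) · (1 − 1/83) · (1 − 1/179)
       = 163427 · 145960/163427 = 145960.

145960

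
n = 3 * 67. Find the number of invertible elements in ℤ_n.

132

φ(3) = 3 − 1 = 2.
φ(67) = 67 − 1 = 66.
Since φ is multiplicative, φ(201) = 2 · 66 = 132.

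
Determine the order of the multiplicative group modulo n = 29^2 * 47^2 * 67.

115865904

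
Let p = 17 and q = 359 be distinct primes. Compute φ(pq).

φ(17) = 17 − 1 = 16.
φ(359) = 359 − 1 = 358.
φ(6103) = 16 × 358 = 5728.

5728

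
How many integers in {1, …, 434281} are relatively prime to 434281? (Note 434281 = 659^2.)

433622

φ(659^2) = 659^2 − 659^1 = 434281 − 659 = 433622.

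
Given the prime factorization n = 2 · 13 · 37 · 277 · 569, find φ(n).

67723776

φ(151623706) = 151623706 · (1 − 1/2) · (1 − 1/13) · (1 − 1/37) · (1 − 1/277) · (1 − 1/569)
       = 151623706 · 67723776/151623706 = 67723776.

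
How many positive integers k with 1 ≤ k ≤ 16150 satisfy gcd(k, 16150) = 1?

Prime factorization: 16150 = 2 · 5^2 · 17 · 19.
φ(2) = 2 − 1 = 1.
φ(5^2) = 5^2 − 5^1 = 25 − 5 = 20.
φ(17) = 17 − 1 = 16.
φ(19) = 19 − 1 = 18.
φ(16150) = 1 × 20 × 16 × 18 = 5760.

5760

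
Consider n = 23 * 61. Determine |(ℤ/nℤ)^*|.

φ(23) = 23 − 1 = 22.
φ(61) = 61 − 1 = 60.
φ(1403) = 22 × 60 = 1320.

1320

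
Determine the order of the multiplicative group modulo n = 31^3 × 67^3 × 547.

4663702363320

φ(31^3) = 31^2·(31−1) = 961·30 = 28830.
φ(67^3) = 67^3 − 67^2 = 300763 − 4489 = 296274.
φ(547) = 547 − 1 = 546.
φ(4901136701551) = 28830 × 296274 × 546 = 4663702363320.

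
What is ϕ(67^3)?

φ(67^3) = 67^3 − 67^2 = 300763 − 4489 = 296274.

296274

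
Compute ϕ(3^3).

18

φ(3^3) = 3^2·(3−1) = 9·2 = 18.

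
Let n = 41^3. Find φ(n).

φ(41^3) = 41^3 − 41^2 = 68921 − 1681 = 67240.

67240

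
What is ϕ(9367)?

8064

Factor 9367: 9367 = 17 × 19 × 29.
φ(17) = 17 − 1 = 16.
φ(19) = 19 − 1 = 18.
φ(29) = 29 − 1 = 28.
φ(9367) = 16 × 18 × 28 = 8064.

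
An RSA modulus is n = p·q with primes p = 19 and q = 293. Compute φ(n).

5256

φ(19) = 19 − 1 = 18.
φ(293) = 293 − 1 = 292.
φ(5567) = 18 × 292 = 5256.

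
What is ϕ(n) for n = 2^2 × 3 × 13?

φ(2^2) = 2^2 − 2^1 = 4 − 2 = 2.
φ(3) = 3 − 1 = 2.
φ(13) = 13 − 1 = 12.
φ(156) = 2 × 2 × 12 = 48.

48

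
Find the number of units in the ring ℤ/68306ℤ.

26880

68306 = 2 * 7**2 * 17 * 41.
φ(68306) = 68306 · (1 − 1/2) · (1 − 1/7) · (1 − 1/17) · (1 − 1/41)
       = 68306 · 3840/9758 = 26880.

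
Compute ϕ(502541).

423360

502541 = 13 * 29 * 31 * 43.
φ(502541) = 502541 · (1 − 1/13) · (1 − 1/29) · (1 − 1/31) · (1 − 1/43)
       = 502541 · 423360/502541 = 423360.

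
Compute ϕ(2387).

1800

First factor: 2387 = 7 · 11 · 31.
φ(7) = 7 − 1 = 6.
φ(11) = 11 − 1 = 10.
φ(31) = 31 − 1 = 30.
Since φ is multiplicative, φ(2387) = 6 · 10 · 30 = 1800.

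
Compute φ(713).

660

Factor 713: 713 = 23 · 31.
φ(713) = 713 · (1 − 1/23) · (1 − 1/31)
       = 713 · 660/713 = 660.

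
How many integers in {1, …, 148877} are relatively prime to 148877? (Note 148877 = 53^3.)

146068

φ(53^3) = 53^2·(53−1) = 2809·52 = 146068.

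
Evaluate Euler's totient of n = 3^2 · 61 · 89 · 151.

4752000

φ(7378011) = 7378011 · (1 − 1/3) · (1 − 1/61) · (1 − 1/89) · (1 − 1/151)
       = 7378011 · 1584000/2459337 = 4752000.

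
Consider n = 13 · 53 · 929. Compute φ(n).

φ(640081) = 640081 · (1 − 1/13) · (1 − 1/53) · (1 − 1/929)
       = 640081 · 579072/640081 = 579072.

579072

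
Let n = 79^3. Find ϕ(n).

φ(493039) = 493039 · (1 − 1/79)
       = 493039 · 78/79 = 486798.

486798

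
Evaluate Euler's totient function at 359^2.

128522

φ(128881) = 128881 · (1 − 1/359)
       = 128881 · 358/359 = 128522.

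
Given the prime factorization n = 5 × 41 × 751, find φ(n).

φ(5) = 5 − 1 = 4.
φ(41) = 41 − 1 = 40.
φ(751) = 751 − 1 = 750.
φ(153955) = 4 × 40 × 750 = 120000.

120000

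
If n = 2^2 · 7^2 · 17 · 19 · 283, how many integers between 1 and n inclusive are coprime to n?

φ(2^2) = 2^1·(2−1) = 2·1 = 2.
φ(7^2) = 7^2 − 7^1 = 49 − 7 = 42.
φ(17) = 17 − 1 = 16.
φ(19) = 19 − 1 = 18.
φ(283) = 283 − 1 = 282.
Multiply: 2 · 42 · 16 · 18 · 282 = 6822144.

6822144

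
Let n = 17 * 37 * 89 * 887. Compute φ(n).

φ(17) = 17 − 1 = 16.
φ(37) = 37 − 1 = 36.
φ(89) = 89 − 1 = 88.
φ(887) = 887 − 1 = 886.
Since φ is multiplicative, φ(49655147) = 16 · 36 · 88 · 886 = 44909568.

44909568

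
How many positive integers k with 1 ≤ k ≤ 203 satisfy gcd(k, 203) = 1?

203 = 7 · 29.
φ(203) = 203 · (1 − 1/7) · (1 − 1/29)
       = 203 · 168/203 = 168.

168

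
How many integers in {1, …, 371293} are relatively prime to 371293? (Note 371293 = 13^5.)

φ(13^5) = 13^4·(13−1) = 28561·12 = 342732.

342732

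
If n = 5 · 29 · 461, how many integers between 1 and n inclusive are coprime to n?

51520

φ(66845) = 66845 · (1 − 1/5) · (1 − 1/29) · (1 − 1/461)
       = 66845 · 51520/66845 = 51520.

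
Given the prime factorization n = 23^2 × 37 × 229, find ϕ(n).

4153248

φ(4482217) = 4482217 · (1 − 1/23) · (1 − 1/37) · (1 − 1/229)
       = 4482217 · 180576/194879 = 4153248.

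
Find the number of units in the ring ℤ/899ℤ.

840

Factor 899: 899 = 29 * 31.
φ(29) = 29 − 1 = 28.
φ(31) = 31 − 1 = 30.
Since φ is multiplicative, φ(899) = 28 · 30 = 840.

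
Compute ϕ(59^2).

3422

φ(59^2) = 59^2 − 59^1 = 3481 − 59 = 3422.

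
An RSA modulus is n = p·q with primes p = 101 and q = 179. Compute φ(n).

17800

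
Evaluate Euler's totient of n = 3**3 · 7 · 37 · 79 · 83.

φ(3^3) = 3^3 − 3^2 = 27 − 9 = 18.
φ(7) = 7 − 1 = 6.
φ(37) = 37 − 1 = 36.
φ(79) = 79 − 1 = 78.
φ(83) = 83 − 1 = 82.
Since φ is multiplicative, φ(45853101) = 18 · 6 · 36 · 78 · 82 = 24867648.

24867648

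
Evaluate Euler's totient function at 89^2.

7832

φ(7921) = 7921 · (1 − 1/89)
       = 7921 · 88/89 = 7832.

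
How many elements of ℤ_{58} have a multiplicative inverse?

28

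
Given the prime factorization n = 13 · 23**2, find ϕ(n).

6072

φ(6877) = 6877 · (1 − 1/13) · (1 − 1/23)
       = 6877 · 264/299 = 6072.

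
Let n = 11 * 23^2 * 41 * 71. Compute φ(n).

14168000

φ(11) = 11 − 1 = 10.
φ(23^2) = 23^2 − 23^1 = 529 − 23 = 506.
φ(41) = 41 − 1 = 40.
φ(71) = 71 − 1 = 70.
Multiply: 10 · 506 · 40 · 70 = 14168000.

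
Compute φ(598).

264

598 = 2 × 13 × 23.
φ(2) = 2 − 1 = 1.
φ(13) = 13 − 1 = 12.
φ(23) = 23 − 1 = 22.
Since φ is multiplicative, φ(598) = 1 · 12 · 22 = 264.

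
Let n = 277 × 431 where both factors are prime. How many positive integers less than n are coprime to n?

118680

For distinct primes, φ(pq) = (p−1)(q−1) = 276 × 430 = 118680.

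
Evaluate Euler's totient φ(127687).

96768

127687 = 7 × 17 × 29 × 37.
φ(7) = 7 − 1 = 6.
φ(17) = 17 − 1 = 16.
φ(29) = 29 − 1 = 28.
φ(37) = 37 − 1 = 36.
Multiply: 6 · 16 · 28 · 36 = 96768.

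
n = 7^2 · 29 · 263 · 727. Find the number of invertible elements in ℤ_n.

φ(271696621) = 271696621 · (1 − 1/7) · (1 − 1/29) · (1 − 1/263) · (1 − 1/727)
       = 271696621 · 31955616/38813803 = 223689312.

223689312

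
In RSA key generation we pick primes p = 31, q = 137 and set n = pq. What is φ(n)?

φ(4247) = 4247 · (1 − 1/31) · (1 − 1/137)
       = 4247 · 4080/4247 = 4080.

4080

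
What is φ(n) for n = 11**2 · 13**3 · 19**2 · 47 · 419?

φ(1889881222801) = 1889881222801 · (1 − 1/11) · (1 − 1/13) · (1 − 1/19) · (1 − 1/47) · (1 − 1/419)
       = 1889881222801 · 41532480/53505881 = 1466968726080.

1466968726080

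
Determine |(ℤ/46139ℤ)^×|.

42336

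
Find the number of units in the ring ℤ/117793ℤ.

Factor 117793: 117793 = 13**2 · 17 · 41.
φ(117793) = 117793 · (1 − 1/13) · (1 − 1/17) · (1 − 1/41)
       = 117793 · 7680/9061 = 99840.

99840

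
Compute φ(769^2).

φ(591361) = 591361 · (1 − 1/769)
       = 591361 · 768/769 = 590592.

590592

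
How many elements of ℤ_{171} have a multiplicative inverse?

108

First factor: 171 = 3^2 × 19.
φ(3^2) = 3^1·(3−1) = 3·2 = 6.
φ(19) = 19 − 1 = 18.
Multiply: 6 · 18 = 108.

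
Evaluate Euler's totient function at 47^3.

φ(103823) = 103823 · (1 − 1/47)
       = 103823 · 46/47 = 101614.

101614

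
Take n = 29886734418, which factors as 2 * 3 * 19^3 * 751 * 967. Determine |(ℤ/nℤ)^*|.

φ(29886734418) = 29886734418 · (1 − 1/2) · (1 − 1/3) · (1 − 1/19) · (1 − 1/751) · (1 − 1/967)
       = 29886734418 · 26082000/82788738 = 9415602000.

9415602000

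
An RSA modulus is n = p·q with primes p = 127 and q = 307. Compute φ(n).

φ(n) = (p − 1)(q − 1) = (127−1)(307−1) = 126·306 = 38556.

38556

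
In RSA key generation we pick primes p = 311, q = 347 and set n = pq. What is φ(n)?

φ(311) = 311 − 1 = 310.
φ(347) = 347 − 1 = 346.
Multiply: 310 · 346 = 107260.

107260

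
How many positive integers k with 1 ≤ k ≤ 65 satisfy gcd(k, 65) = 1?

65 = 5 · 13.
φ(65) = 65 · (1 − 1/5) · (1 − 1/13)
       = 65 · 48/65 = 48.

48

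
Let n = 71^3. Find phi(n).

352870

φ(357911) = 357911 · (1 − 1/71)
       = 357911 · 70/71 = 352870.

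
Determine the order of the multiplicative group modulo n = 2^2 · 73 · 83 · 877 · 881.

φ(2^2) = 2^1·(2−1) = 2·1 = 2.
φ(73) = 73 − 1 = 72.
φ(83) = 83 − 1 = 82.
φ(877) = 877 − 1 = 876.
φ(881) = 881 − 1 = 880.
Multiply: 2 · 72 · 82 · 876 · 880 = 9102551040.

9102551040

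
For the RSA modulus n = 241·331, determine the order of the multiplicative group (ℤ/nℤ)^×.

79200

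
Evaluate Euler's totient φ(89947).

69120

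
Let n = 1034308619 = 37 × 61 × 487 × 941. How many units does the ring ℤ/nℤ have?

φ(37) = 37 − 1 = 36.
φ(61) = 61 − 1 = 60.
φ(487) = 487 − 1 = 486.
φ(941) = 941 − 1 = 940.
Multiply: 36 · 60 · 486 · 940 = 986774400.

986774400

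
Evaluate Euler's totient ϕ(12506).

5616

Prime factorization: 12506 = 2 · 13^2 · 37.
φ(2) = 2 − 1 = 1.
φ(13^2) = 13^1·(13−1) = 13·12 = 156.
φ(37) = 37 − 1 = 36.
Multiply: 1 · 156 · 36 = 5616.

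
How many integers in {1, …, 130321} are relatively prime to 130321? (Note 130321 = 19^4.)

123462

φ(130321) = 130321 · (1 − 1/19)
       = 130321 · 18/19 = 123462.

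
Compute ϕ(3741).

2352

Prime factorization: 3741 = 3 · 29 · 43.
φ(3) = 3 − 1 = 2.
φ(29) = 29 − 1 = 28.
φ(43) = 43 − 1 = 42.
φ(3741) = 2 × 28 × 42 = 2352.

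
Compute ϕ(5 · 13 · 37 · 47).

79488

φ(113035) = 113035 · (1 − 1/5) · (1 − 1/13) · (1 − 1/37) · (1 − 1/47)
       = 113035 · 79488/113035 = 79488.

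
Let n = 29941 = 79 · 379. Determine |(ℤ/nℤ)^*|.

φ(79) = 79 − 1 = 78.
φ(379) = 379 − 1 = 378.
Multiply: 78 · 378 = 29484.

29484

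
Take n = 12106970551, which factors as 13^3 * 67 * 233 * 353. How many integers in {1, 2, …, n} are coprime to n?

10930563072

φ(12106970551) = 12106970551 · (1 − 1/13) · (1 − 1/67) · (1 − 1/233) · (1 − 1/353)
       = 12106970551 · 64677888/71638879 = 10930563072.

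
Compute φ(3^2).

6

φ(3^2) = 3^2 − 3^1 = 9 − 3 = 6.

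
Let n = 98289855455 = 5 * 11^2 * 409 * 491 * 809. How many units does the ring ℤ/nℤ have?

φ(5) = 5 − 1 = 4.
φ(11^2) = 11^2 − 11^1 = 121 − 11 = 110.
φ(409) = 409 − 1 = 408.
φ(491) = 491 − 1 = 490.
φ(809) = 809 − 1 = 808.
Since φ is multiplicative, φ(98289855455) = 4 · 110 · 408 · 490 · 808 = 71075558400.

71075558400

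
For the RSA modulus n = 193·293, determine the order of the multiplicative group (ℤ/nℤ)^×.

For distinct primes, φ(pq) = (p−1)(q−1) = 192 × 292 = 56064.

56064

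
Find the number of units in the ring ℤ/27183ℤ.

15360

Prime factorization: 27183 = 3 × 13 × 17 × 41.
φ(3) = 3 − 1 = 2.
φ(13) = 13 − 1 = 12.
φ(17) = 17 − 1 = 16.
φ(41) = 41 − 1 = 40.
Since φ is multiplicative, φ(27183) = 2 · 12 · 16 · 40 = 15360.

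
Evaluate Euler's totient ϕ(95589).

First factor: 95589 = 3**2 × 13 × 19 × 43.
φ(95589) = 95589 · (1 − 1/3) · (1 − 1/13) · (1 − 1/19) · (1 − 1/43)
       = 95589 · 18144/31863 = 54432.

54432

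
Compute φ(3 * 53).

104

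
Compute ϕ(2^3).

4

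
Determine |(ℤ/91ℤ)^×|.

72

91 = 7 * 13.
φ(91) = 91 · (1 − 1/7) · (1 − 1/13)
       = 91 · 72/91 = 72.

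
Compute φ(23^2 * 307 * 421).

φ(23^2) = 23^1·(23−1) = 23·22 = 506.
φ(307) = 307 − 1 = 306.
φ(421) = 421 − 1 = 420.
Since φ is multiplicative, φ(68371663) = 506 · 306 · 420 = 65031120.

65031120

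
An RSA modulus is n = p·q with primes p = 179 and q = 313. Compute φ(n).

φ(179) = 179 − 1 = 178.
φ(313) = 313 − 1 = 312.
Since φ is multiplicative, φ(56027) = 178 · 312 = 55536.

55536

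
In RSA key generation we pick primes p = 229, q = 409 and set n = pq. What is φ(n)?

93024

For distinct primes, φ(pq) = (p−1)(q−1) = 228 × 408 = 93024.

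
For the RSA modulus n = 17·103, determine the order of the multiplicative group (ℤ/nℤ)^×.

φ(n) = (p − 1)(q − 1) = (17−1)(103−1) = 16·102 = 1632.

1632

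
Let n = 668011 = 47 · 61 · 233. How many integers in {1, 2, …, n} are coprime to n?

640320

φ(668011) = 668011 · (1 − 1/47) · (1 − 1/61) · (1 − 1/233)
       = 668011 · 640320/668011 = 640320.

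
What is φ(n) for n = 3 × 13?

φ(3) = 3 − 1 = 2.
φ(13) = 13 − 1 = 12.
Since φ is multiplicative, φ(39) = 2 · 12 = 24.

24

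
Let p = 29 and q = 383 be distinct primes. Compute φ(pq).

10696

φ(n) = (p − 1)(q − 1) = (29−1)(383−1) = 28·382 = 10696.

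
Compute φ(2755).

2016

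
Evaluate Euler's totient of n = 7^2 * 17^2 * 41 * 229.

φ(132957629) = 132957629 · (1 − 1/7) · (1 − 1/17) · (1 − 1/41) · (1 − 1/229)
       = 132957629 · 875520/1117291 = 104186880.

104186880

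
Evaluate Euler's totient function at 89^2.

φ(89^2) = 89^1·(89−1) = 89·88 = 7832.

7832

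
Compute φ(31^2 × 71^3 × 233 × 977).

φ(78297684450911) = 78297684450911 · (1 − 1/31) · (1 − 1/71) · (1 − 1/233) · (1 − 1/977)
       = 78297684450911 · 475507200/501037841 = 74307985651200.

74307985651200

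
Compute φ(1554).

432

Factor 1554: 1554 = 2 · 3 · 7 · 37.
φ(1554) = 1554 · (1 − 1/2) · (1 − 1/3) · (1 − 1/7) · (1 − 1/37)
       = 1554 · 432/1554 = 432.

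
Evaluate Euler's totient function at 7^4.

2058

φ(7^4) = 7^3·(7−1) = 343·6 = 2058.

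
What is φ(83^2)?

φ(6889) = 6889 · (1 − 1/83)
       = 6889 · 82/83 = 6806.

6806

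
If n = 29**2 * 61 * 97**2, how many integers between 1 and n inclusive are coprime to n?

453680640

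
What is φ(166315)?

120960

Prime factorization: 166315 = 5 · 29 · 31 · 37.
φ(5) = 5 − 1 = 4.
φ(29) = 29 − 1 = 28.
φ(31) = 31 − 1 = 30.
φ(37) = 37 − 1 = 36.
φ(166315) = 4 × 28 × 30 × 36 = 120960.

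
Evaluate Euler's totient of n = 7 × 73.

432

φ(7) = 7 − 1 = 6.
φ(73) = 73 − 1 = 72.
Since φ is multiplicative, φ(511) = 6 · 72 = 432.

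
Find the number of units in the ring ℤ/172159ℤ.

First factor: 172159 = 13 · 17 · 19 · 41.
φ(13) = 13 − 1 = 12.
φ(17) = 17 − 1 = 16.
φ(19) = 19 − 1 = 18.
φ(41) = 41 − 1 = 40.
φ(172159) = 12 × 16 × 18 × 40 = 138240.

138240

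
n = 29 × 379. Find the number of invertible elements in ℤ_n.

φ(29) = 29 − 1 = 28.
φ(379) = 379 − 1 = 378.
Multiply: 28 · 378 = 10584.

10584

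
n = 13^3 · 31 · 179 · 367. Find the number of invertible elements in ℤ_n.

φ(4474153151) = 4474153151 · (1 − 1/13) · (1 − 1/31) · (1 − 1/179) · (1 − 1/367)
       = 4474153151 · 23453280/26474279 = 3963604320.

3963604320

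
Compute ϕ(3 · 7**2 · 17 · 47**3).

136569216

φ(259453677) = 259453677 · (1 − 1/3) · (1 − 1/7) · (1 − 1/17) · (1 − 1/47)
       = 259453677 · 8832/16779 = 136569216.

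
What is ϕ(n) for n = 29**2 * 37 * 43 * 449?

φ(29^2) = 29^2 − 29^1 = 841 − 29 = 812.
φ(37) = 37 − 1 = 36.
φ(43) = 43 − 1 = 42.
φ(449) = 449 − 1 = 448.
φ(600775919) = 812 × 36 × 42 × 448 = 550029312.

550029312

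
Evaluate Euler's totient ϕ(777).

432

777 = 3 × 7 × 37.
φ(777) = 777 · (1 − 1/3) · (1 − 1/7) · (1 − 1/37)
       = 777 · 432/777 = 432.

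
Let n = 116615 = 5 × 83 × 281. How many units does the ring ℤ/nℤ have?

φ(116615) = 116615 · (1 − 1/5) · (1 − 1/83) · (1 − 1/281)
       = 116615 · 91840/116615 = 91840.

91840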